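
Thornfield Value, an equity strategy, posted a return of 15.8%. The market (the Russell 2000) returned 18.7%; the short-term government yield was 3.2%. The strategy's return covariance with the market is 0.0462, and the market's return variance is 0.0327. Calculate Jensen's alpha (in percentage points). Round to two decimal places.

-9.30

β = Cov / Var = 0.0462 / 0.0327 = 1.4128
E[R] = Rf + β(Rm − Rf) = 3.2% + 1.4128 × (18.7% − 3.2%) = 25.0984%
α = Rp − E[R] = 15.8% − 25.0984% = -9.2984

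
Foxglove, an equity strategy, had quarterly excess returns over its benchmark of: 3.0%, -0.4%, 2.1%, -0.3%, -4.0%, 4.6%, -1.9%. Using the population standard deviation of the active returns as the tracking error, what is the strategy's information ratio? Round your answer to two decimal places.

r̄ = (3 − 0.4 + 2.1 − 0.3 − 4 + 4.6 − 1.9) / 7 = 0.4429%
Σ(r − r̄)² = (3 − 0.4429)² + (-0.4 − 0.4429)² + … = 53.0571
population σ = √(53.0571 / 7) = √7.5796 = 2.7531%
IR = r̄ / tracking error = 0.4429 / 2.7531 = 0.1609

0.16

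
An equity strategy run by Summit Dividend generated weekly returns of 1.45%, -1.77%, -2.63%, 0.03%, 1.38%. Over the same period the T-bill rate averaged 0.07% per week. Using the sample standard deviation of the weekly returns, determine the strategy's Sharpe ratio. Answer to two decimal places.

-0.21

r̄ = (1.45 − 1.77 − 2.63 + 0.03 + 1.38) / 5 = -0.3080%
Σ(r − r̄)² = 13.5833; sample σ = √(13.5833/4) = 1.8428%
Sharpe = (r̄ − rf) / σ = (-0.3080 − 0.07) / 1.8428 = -0.3780 / 1.8428 = -0.2051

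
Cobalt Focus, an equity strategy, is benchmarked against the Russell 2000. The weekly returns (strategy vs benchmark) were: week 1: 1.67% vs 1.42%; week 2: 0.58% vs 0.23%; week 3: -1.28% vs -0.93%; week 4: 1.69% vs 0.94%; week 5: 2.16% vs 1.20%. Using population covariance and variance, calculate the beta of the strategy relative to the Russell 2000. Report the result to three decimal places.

r̄p = 0.9640%,  r̄m = 0.5720%
Cov = Σ(rp − r̄p)(rm − r̄m) / 5 = 1.0238
Var(rm) = Σ(rm − r̄m)² / 5 = 0.7244
β = Cov / Var = 1.0238 / 0.7244 = 1.4133

1.413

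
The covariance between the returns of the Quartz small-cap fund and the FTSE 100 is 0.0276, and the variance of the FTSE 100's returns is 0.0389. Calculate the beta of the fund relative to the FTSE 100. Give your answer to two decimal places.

0.71

β = Cov(Rp, Rm) / Var(Rm) = 0.0276 / 0.0389 = 0.7095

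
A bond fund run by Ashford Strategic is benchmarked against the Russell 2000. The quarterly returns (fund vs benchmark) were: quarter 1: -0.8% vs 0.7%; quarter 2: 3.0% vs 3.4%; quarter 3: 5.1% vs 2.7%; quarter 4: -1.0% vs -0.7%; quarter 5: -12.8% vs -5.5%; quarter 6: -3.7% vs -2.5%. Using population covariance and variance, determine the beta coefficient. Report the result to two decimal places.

r̄p = -1.7000%,  r̄m = -0.3167%
Cov = Σ(rp − r̄p)(rm − r̄m) / 6 = 16.7550
Var(rm) = Σ(rm − r̄m)² / 6 = 9.2881
β = Cov / Var = 16.7550 / 9.2881 = 1.8039

1.80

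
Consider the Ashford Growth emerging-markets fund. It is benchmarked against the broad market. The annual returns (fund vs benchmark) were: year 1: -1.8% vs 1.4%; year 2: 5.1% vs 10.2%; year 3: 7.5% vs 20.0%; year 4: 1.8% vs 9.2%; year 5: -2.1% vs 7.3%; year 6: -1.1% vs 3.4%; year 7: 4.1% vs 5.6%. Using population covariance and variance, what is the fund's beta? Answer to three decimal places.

0.497

r̄p = 1.9286%,  r̄m = 8.1571%
Cov = Σ(rp − r̄p)(rm − r̄m) / 7 = 15.6898
Var(rm) = Σ(rm − r̄m)² / 7 = 31.5824
β = Cov / Var = 15.6898 / 31.5824 = 0.4968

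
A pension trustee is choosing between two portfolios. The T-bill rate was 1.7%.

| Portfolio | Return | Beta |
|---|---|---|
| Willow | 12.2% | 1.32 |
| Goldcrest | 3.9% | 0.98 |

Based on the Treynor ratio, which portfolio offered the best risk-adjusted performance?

Willow

Willow: Treynor = (12.2% − 1.7%) / 1.32 = 7.955
Goldcrest: Treynor = (3.9% − 1.7%) / 0.98 = 2.245
Highest: Willow (7.955).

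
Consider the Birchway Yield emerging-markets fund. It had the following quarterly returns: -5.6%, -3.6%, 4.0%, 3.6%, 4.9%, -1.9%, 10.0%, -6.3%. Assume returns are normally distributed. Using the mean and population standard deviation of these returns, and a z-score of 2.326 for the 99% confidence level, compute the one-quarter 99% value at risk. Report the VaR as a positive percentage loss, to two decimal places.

12.03

r̄ = (-5.6 − 3.6 + 4 + 3.6 + 4.9 − 1.9 + 10 − 6.3) / 8 = 0.6375%
Population std dev = √[237.3388 / 8] = 5.4468%
VaR = −(r̄ − z·σ) = −(0.6375 − 2.326 × 5.4468) = −(-12.0318) = 12.0318%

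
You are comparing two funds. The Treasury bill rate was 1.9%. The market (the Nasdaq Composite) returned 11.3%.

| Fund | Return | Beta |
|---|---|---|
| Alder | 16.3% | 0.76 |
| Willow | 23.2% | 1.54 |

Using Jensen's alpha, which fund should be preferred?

Alder

Alder: α = 16.3% − [1.9% + 0.76 × (11.3% − 1.9%)] = 7.256
Willow: α = 23.2% − [1.9% + 1.54 × (11.3% − 1.9%)] = 6.824
Highest: Alder (7.256).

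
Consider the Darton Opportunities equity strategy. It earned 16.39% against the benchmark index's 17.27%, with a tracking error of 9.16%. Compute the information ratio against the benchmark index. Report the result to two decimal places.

-0.10

IR = (Rp − Rb) / TE = (16.39% − 17.27%) / 9.16% = -0.88% / 9.16% = -0.0961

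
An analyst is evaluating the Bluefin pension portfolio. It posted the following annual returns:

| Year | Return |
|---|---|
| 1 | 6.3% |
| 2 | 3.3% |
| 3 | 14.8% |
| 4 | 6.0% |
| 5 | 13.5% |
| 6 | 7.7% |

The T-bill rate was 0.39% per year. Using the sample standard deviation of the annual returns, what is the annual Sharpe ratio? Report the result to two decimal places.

1.81

μ = (6.3 + 3.3 + 14.8 + 6 + 13.5 + 7.7) / 6 = 8.6000%
Sample std dev = √[103.4000 / 5] = 4.5475%
Sharpe = (μ − rf) / σ = (8.6000 − 0.39) / 4.5475 = 8.2100 / 4.5475 = 1.8054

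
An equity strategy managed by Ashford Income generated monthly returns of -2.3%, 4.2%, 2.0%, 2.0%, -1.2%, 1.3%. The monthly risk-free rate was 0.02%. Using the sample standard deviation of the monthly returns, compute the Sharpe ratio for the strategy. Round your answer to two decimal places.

0.41

μ = (-2.3 + 4.2 + 2 + 2 − 1.2 + 1.3) / 6 = 6.00 / 6 = 1.0000%
Σ(r − μ)² = (-2.3 − 1.0000)² + (4.2 − 1.0000)² + … = 28.0600
sample σ = √(28.0600 / 5) = √5.6120 = 2.3690%
Sharpe = (μ − rf) / σ = (1.0000 − 0.02) / 2.3690 = 0.9800 / 2.3690 = 0.4137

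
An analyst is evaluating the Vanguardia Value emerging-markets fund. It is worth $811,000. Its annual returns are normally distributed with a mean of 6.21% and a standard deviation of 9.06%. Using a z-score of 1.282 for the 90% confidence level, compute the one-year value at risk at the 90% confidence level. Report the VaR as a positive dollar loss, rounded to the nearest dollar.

$43,834

Return at the 90% tail: μ − z·σ = 6.21% − 1.282 × 9.06% = 6.21 − 11.61492 = -5.40492%
VaR = −(-5.40492%) × $811,000 = 5.40492% × $811,000 = $43,834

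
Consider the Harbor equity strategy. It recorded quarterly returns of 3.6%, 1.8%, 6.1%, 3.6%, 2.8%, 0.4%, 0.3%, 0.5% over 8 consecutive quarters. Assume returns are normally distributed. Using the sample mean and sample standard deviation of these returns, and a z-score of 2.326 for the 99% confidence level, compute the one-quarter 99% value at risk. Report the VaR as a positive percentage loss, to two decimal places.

Mean return r̄ = 19.10 / 8 = 2.3875%
Σ(r − r̄)² = (3.6 − 2.3875)² + (1.8 − 2.3875)² + … = 29.1088
sample σ = √(29.1088 / 7) = √4.1584 = 2.0392%
VaR = −(r̄ − z·σ) = −(2.3875 − 2.326 × 2.0392) = −(-2.3557) = 2.3557%

2.36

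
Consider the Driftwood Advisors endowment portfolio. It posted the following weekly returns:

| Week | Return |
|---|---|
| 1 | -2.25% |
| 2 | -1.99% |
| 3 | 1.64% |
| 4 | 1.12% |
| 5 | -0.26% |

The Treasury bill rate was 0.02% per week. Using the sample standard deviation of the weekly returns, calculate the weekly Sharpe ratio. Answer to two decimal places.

r̄ = (-2.25 − 1.99 + 1.64 + 1.12 − 0.26) / 5 = -0.3480%
Sample σ = √[Σ(r − r̄)² / 4] = √[12.4287 / 4] = √3.1072 = 1.7627%
Sharpe = (r̄ − rf) / σ = (-0.3480 − 0.02) / 1.7627 = -0.3680 / 1.7627 = -0.2088

-0.21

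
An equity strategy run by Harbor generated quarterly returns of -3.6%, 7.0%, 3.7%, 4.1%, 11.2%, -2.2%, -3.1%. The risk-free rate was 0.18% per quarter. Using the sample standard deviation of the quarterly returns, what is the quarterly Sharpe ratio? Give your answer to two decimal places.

0.40

Mean return r̄ = 17.10 / 7 = 2.4429%
Sample σ = √[Σ(r − r̄)² / 6] = √[190.5771 / 6] = √31.7629 = 5.6359%
Sharpe = (r̄ − rf) / σ = (2.4429 − 0.18) / 5.6359 = 2.2629 / 5.6359 = 0.4015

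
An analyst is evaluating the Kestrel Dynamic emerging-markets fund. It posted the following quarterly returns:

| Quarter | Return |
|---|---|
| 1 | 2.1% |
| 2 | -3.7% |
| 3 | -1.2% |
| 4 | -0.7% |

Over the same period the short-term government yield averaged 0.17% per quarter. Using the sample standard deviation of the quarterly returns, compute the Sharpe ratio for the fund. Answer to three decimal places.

-0.439

r̄ = (2.1 − 3.7 − 1.2 − 0.7) / 4 = -0.8750%
Σ(r − r̄)² = (2.1 − (-0.8750))² + (-3.7 − (-0.8750))² + (-1.2 − (-0.8750))² + … = 16.9675
σ = √[16.9675 / 3] = 2.3782%
Sharpe = (r̄ − rf) / σ = (-0.8750 − 0.17) / 2.3782 = -1.0450 / 2.3782 = -0.4394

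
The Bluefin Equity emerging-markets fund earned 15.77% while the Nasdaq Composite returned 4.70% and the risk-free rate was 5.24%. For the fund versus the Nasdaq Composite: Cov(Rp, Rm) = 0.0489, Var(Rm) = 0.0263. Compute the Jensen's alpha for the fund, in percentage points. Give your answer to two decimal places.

11.53

β = Cov / Var = 0.0489 / 0.0263 = 1.8593
E[R] = Rf + β(Rm − Rf) = 5.24% + 1.8593 × (4.70% − 5.24%) = 4.2360%
α = Rp − E[R] = 15.77% − 4.2360% = 11.5340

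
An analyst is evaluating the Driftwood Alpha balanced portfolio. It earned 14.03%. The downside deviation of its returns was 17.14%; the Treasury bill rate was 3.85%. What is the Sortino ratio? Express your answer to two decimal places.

Sortino = (Rp − Rf) / σd = (14.03% − 3.85%) / 17.14% = 10.18% / 17.14% = 0.5939

0.59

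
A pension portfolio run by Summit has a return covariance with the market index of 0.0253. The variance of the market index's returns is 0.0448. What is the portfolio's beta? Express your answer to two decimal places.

β = Cov(Rp, Rm) / Var(Rm) = 0.0253 / 0.0448 = 0.5647

0.56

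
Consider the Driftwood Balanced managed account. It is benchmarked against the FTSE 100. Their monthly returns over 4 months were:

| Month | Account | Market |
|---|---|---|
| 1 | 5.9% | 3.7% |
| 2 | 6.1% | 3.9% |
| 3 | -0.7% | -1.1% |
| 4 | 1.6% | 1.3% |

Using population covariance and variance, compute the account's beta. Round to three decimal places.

r̄p = 3.2250%,  r̄m = 1.9500%
Cov = Σ(rp − r̄p)(rm − r̄m) / 4 = 5.8288
Var(rm) = Σ(rm − r̄m)² / 4 = 4.1475
β = Cov / Var = 5.8288 / 4.1475 = 1.4054

1.405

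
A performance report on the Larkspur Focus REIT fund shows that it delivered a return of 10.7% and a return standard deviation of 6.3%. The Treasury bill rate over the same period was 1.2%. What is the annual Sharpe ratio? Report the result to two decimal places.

1.51

Sharpe = (Rp − Rf) / σp = (10.7% − 1.2%) / 6.3% = 9.50% / 6.3% = 1.5079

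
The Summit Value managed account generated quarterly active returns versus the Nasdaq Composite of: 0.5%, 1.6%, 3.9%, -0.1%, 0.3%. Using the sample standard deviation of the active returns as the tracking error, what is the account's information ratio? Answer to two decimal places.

0.77

μ = (0.5 + 1.6 + 3.9 − 0.1 + 0.3) / 5 = 6.20 / 5 = 1.2400%
Σ(r − μ)² = (0.5 − 1.2400)² + (1.6 − 1.2400)² + … = 10.4320
sample σ = √(10.4320 / 4) = √2.6080 = 1.6149%
IR = μ / tracking error = 1.2400 / 1.6149 = 0.7678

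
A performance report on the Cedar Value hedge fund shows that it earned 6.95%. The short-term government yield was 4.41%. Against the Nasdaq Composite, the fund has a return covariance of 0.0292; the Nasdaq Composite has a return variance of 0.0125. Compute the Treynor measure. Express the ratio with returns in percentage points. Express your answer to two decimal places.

1.09

β = Cov / Var = 0.0292 / 0.0125 = 2.3360
Treynor = (Rp − Rf) / β = (6.95% − 4.41%) / 2.3360 = 2.54 / 2.3360 = 1.0873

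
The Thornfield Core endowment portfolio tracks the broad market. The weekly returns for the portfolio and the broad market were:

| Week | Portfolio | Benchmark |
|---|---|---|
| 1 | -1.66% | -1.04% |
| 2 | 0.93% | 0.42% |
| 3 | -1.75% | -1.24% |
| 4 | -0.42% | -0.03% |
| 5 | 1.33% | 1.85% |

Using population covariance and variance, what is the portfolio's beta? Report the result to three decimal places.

r̄p = -0.3140%,  r̄m = -0.0080%
Cov = Σ(rp − r̄p)(rm − r̄m) / 5 = 1.3495
Var(rm) = Σ(rm − r̄m)² / 5 = 1.2437
β = Cov / Var = 1.3495 / 1.2437 = 1.0851

1.085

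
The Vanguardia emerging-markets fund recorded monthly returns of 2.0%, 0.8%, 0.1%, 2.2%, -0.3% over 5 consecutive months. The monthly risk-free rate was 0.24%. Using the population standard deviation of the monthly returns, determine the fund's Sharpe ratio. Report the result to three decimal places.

0.722

Mean return r̄ = 4.80 / 5 = 0.9600%
Population σ = √[Σ(r − r̄)² / 5] = √[4.9720 / 5] = √0.9944 = 0.9972%
Sharpe = (r̄ − rf) / σ = (0.9600 − 0.24) / 0.9972 = 0.7200 / 0.9972 = 0.7220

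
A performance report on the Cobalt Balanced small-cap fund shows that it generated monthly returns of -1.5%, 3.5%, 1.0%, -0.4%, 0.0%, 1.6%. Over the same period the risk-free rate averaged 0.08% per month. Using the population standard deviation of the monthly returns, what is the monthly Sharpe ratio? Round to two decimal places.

0.39

r̄ = (-1.5 + 3.5 + 1 − 0.4 + 0 + 1.6) / 6 = 4.20 / 6 = 0.7000%
Population σ = √[Σ(r − r̄)² / 6] = √[15.2800 / 6] = √2.5467 = 1.5958%
Sharpe = (r̄ − rf) / σ = (0.7000 − 0.08) / 1.5958 = 0.6200 / 1.5958 = 0.3885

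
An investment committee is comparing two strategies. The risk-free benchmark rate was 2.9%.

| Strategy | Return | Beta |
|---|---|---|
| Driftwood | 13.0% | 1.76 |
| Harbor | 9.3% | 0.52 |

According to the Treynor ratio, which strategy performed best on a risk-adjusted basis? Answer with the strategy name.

Harbor

Driftwood: Treynor = (13.0% − 2.9%) / 1.76 = 5.739
Harbor: Treynor = (9.3% − 2.9%) / 0.52 = 12.308
Highest: Harbor (12.308).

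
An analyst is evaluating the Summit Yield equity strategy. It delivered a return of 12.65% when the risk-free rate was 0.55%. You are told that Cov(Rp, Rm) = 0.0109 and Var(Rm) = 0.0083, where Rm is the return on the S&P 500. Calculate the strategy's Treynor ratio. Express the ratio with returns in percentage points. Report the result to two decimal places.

9.21

β = Cov / Var = 0.0109 / 0.0083 = 1.3133
Treynor = (Rp − Rf) / β = (12.65% − 0.55%) / 1.3133 = 12.10 / 1.3133 = 9.2134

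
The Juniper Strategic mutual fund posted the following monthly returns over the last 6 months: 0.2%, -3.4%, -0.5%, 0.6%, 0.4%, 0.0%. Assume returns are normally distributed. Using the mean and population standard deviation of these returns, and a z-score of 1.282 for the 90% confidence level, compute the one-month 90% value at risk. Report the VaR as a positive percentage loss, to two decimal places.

2.20

μ = (0.2 − 3.4 − 0.5 + 0.6 + 0.4 + 0) / 6 = -2.70 / 6 = -0.4500%
Σ(r − μ)² = 11.1550; population σ = √(11.1550/6) = 1.3635%
VaR = −(μ − z·σ) = −(-0.4500 − 1.282 × 1.3635) = −(-2.1980) = 2.1980%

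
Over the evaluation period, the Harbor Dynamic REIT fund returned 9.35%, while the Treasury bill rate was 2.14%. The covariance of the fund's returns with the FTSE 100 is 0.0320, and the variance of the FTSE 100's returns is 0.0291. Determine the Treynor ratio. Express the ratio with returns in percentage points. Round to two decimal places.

6.56

β = Cov / Var = 0.0320 / 0.0291 = 1.0997
Treynor = (Rp − Rf) / β = (9.35% − 2.14%) / 1.0997 = 7.21 / 1.0997 = 6.5563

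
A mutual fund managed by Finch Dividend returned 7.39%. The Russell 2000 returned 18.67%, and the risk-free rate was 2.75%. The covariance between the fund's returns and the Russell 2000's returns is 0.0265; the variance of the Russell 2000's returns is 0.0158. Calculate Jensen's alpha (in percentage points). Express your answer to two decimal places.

-22.06

β = Cov / Var = 0.0265 / 0.0158 = 1.6772
E[R] = Rf + β(Rm − Rf) = 2.75% + 1.6772 × (18.67% − 2.75%) = 29.4510%
α = Rp − E[R] = 7.39% − 29.4510% = -22.0610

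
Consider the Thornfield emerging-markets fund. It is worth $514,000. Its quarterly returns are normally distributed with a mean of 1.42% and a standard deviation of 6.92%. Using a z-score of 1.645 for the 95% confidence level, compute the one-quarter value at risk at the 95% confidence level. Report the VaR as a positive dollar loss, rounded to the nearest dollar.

Return at the 95% tail: μ − z·σ = 1.42% − 1.645 × 6.92% = 1.42 − 11.3834 = -9.9634%
VaR = −(-9.9634%) × $514,000 = 9.9634% × $514,000 = $51,212

$51,212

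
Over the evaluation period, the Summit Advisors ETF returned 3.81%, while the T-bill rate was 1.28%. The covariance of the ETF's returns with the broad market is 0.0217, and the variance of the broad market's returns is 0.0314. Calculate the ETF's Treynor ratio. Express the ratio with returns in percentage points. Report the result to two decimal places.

3.66

β = Cov / Var = 0.0217 / 0.0314 = 0.6911
Treynor = (Rp − Rf) / β = (3.81% − 1.28%) / 0.6911 = 2.53 / 0.6911 = 3.6608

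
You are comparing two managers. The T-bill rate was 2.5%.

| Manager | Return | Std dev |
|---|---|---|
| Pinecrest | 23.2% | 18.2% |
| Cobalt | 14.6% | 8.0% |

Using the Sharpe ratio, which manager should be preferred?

Cobalt

Pinecrest: Sharpe ratio = (23.2% − 2.5%) / 18.2% = 1.137
Cobalt: Sharpe ratio = (14.6% − 2.5%) / 8.0% = 1.513
Highest: Cobalt (1.513).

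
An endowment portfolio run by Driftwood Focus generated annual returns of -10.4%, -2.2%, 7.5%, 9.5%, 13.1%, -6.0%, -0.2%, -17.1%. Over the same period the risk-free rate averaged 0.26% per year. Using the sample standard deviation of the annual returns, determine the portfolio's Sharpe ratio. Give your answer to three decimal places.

Mean return μ = -5.80 / 8 = -0.7250%
Sample std dev = √[755.3550 / 7] = 10.3879%
Sharpe = (μ − rf) / σ = (-0.7250 − 0.26) / 10.3879 = -0.9850 / 10.3879 = -0.0948

-0.095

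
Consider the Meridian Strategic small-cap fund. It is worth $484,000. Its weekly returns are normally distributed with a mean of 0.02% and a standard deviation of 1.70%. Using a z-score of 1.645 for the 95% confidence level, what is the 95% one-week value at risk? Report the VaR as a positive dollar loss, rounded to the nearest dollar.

$13,438

Return at the 95% tail: μ − z·σ = 0.02% − 1.645 × 1.70% = 0.02 − 2.7965 = -2.7765%
VaR = −(-2.7765%) × $484,000 = 2.7765% × $484,000 = $13,438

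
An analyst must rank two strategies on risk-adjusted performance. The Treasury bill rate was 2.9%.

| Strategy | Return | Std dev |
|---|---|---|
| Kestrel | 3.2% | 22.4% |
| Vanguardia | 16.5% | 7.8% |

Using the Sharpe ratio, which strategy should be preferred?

Vanguardia

Kestrel: Sharpe ratio = (3.2% − 2.9%) / 22.4% = 0.013
Vanguardia: Sharpe ratio = (16.5% − 2.9%) / 7.8% = 1.744
Highest: Vanguardia (1.744).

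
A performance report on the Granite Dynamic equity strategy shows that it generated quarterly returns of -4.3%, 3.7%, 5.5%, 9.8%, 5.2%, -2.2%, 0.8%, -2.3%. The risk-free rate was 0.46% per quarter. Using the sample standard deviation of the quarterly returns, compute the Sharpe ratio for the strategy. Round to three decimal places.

0.324

μ = (-4.3 + 3.7 + 5.5 + 9.8 + 5.2 − 2.2 + 0.8 − 2.3) / 8 = 2.0250%
Σ(r − μ)² = (-4.3 − 2.0250)² + (3.7 − 2.0250)² + … = 163.4750
sample σ = √(163.4750 / 7) = √23.3536 = 4.8326%
Sharpe = (μ − rf) / σ = (2.0250 − 0.46) / 4.8326 = 1.5650 / 4.8326 = 0.3238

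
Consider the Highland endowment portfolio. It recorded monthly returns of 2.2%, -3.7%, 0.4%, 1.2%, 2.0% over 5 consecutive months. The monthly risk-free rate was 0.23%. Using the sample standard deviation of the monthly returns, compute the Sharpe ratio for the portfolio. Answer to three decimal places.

0.079

r̄ = (2.2 − 3.7 + 0.4 + 1.2 + 2) / 5 = 2.10 / 5 = 0.4200%
Sample σ = √[Σ(r − r̄)² / 4] = √[23.2480 / 4] = √5.8120 = 2.4108%
Sharpe = (r̄ − rf) / σ = (0.4200 − 0.23) / 2.4108 = 0.1900 / 2.4108 = 0.0788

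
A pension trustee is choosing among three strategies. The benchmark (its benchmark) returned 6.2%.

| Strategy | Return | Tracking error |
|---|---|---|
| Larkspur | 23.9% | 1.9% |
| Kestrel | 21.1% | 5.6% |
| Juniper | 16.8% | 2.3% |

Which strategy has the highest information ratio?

Larkspur: IR = (23.9% − 6.2%) / 1.9% = 9.316
Kestrel: IR = (21.1% − 6.2%) / 5.6% = 2.661
Juniper: IR = (16.8% − 6.2%) / 2.3% = 4.609
Highest: Larkspur (9.316).

Larkspur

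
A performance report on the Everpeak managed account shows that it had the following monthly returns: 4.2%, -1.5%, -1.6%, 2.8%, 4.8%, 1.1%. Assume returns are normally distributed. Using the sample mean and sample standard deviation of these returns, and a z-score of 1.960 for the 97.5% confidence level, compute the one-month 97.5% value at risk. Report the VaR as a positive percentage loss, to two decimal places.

3.81

Mean return μ = 9.80 / 6 = 1.6333%
Σ(r − μ)² = 38.5333; sample σ = √(38.5333/5) = 2.7761%
VaR = −(μ − z·σ) = −(1.6333 − 1.960 × 2.7761) = −(-3.8079) = 3.8079%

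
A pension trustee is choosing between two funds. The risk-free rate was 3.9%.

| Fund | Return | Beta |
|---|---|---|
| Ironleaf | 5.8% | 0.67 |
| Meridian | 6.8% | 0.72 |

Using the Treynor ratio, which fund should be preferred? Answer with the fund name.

Ironleaf: Treynor = (5.8% − 3.9%) / 0.67 = 2.836
Meridian: Treynor = (6.8% − 3.9%) / 0.72 = 4.028
Highest: Meridian (4.028).

Meridian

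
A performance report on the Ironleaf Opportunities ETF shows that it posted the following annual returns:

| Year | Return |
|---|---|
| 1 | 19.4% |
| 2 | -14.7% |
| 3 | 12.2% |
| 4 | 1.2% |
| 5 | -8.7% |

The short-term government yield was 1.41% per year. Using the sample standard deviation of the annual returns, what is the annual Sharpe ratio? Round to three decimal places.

0.033

Mean return μ = 9.40 / 5 = 1.8800%
Sample std dev = √[800.7480 / 4] = 14.1487%
Sharpe = (μ − rf) / σ = (1.8800 − 1.41) / 14.1487 = 0.4700 / 14.1487 = 0.0332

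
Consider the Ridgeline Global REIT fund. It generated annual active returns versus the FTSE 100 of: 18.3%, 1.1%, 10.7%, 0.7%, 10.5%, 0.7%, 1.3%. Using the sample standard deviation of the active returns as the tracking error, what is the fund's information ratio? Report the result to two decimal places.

Mean return μ = 43.30 / 7 = 6.1857%
Sample std dev = √[295.6686 / 6] = 7.0198%
IR = μ / tracking error = 6.1857 / 7.0198 = 0.8812

0.88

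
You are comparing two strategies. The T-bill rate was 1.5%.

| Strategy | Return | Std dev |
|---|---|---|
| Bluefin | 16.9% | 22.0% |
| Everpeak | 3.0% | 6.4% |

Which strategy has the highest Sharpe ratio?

Bluefin

Bluefin: Sharpe ratio = (16.9% − 1.5%) / 22.0% = 0.700
Everpeak: Sharpe ratio = (3.0% − 1.5%) / 6.4% = 0.234
Highest: Bluefin (0.700).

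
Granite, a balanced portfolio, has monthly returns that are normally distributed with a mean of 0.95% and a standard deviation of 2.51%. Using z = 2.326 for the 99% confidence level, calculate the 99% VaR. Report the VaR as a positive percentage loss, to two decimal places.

4.89

VaR (as % loss) = −(μ − z·σ) = −(0.95% − 2.326 × 2.51%) = −(-4.88826%) = 4.88826%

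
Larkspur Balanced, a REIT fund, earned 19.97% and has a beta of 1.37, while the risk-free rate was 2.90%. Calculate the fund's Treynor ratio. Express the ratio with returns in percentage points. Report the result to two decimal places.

Treynor = (Rp − Rf) / β = (19.97% − 2.90%) / 1.37 = 17.07 / 1.37 = 12.4599

12.46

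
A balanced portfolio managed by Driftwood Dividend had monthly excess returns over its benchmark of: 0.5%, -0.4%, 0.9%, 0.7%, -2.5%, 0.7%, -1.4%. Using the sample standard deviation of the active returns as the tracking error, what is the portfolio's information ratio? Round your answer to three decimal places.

-0.165

Mean return r̄ = -1.50 / 7 = -0.2143%
Sample σ = √[Σ(r − r̄)² / 6] = √[10.0886 / 6] = √1.6814 = 1.2967%
IR = r̄ / tracking error = -0.2143 / 1.2967 = -0.1653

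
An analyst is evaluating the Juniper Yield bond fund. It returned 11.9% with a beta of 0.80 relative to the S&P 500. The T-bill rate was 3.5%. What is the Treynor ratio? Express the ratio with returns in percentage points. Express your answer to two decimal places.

10.50

Treynor = (Rp − Rf) / β = (11.9% − 3.5%) / 0.80 = 8.40 / 0.80 = 10.5000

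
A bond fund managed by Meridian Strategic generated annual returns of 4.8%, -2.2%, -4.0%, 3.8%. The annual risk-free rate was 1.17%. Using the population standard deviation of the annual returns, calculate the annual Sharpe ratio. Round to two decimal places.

Mean return r̄ = 2.40 / 4 = 0.6000%
Σ(r − r̄)² = 56.8800; population σ = √(56.8800/4) = 3.7709%
Sharpe = (r̄ − rf) / σ = (0.6000 − 1.17) / 3.7709 = -0.5700 / 3.7709 = -0.1512

-0.15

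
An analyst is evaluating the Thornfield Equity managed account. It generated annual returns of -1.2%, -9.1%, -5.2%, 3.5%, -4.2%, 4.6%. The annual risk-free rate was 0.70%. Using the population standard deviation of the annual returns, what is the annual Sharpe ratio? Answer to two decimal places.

μ = (-1.2 − 9.1 − 5.2 + 3.5 − 4.2 + 4.6) / 6 = -1.9333%
Σ(r − μ)² = 139.9133; population σ = √(139.9133/6) = 4.8290%
Sharpe = (μ − rf) / σ = (-1.9333 − 0.7) / 4.8290 = -2.6333 / 4.8290 = -0.5453

-0.55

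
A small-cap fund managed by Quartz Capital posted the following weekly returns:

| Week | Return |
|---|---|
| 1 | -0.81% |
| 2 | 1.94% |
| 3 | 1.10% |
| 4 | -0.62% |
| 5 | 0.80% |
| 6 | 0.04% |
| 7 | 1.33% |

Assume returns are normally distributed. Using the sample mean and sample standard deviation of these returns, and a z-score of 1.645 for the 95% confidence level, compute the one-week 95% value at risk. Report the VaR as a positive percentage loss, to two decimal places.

1.16

r̄ = (-0.81 + 1.94 + 1.1 − 0.62 + 0.8 + 0.04 + 1.33) / 7 = 0.5400%
Σ(r − r̄)² = (-0.81 − 0.5400)² + (1.94 − 0.5400)² + … = 6.3834
σ = √[6.3834 / 6] = 1.0315%
VaR = −(r̄ − z·σ) = −(0.5400 − 1.645 × 1.0315) = −(-1.1568) = 1.1568%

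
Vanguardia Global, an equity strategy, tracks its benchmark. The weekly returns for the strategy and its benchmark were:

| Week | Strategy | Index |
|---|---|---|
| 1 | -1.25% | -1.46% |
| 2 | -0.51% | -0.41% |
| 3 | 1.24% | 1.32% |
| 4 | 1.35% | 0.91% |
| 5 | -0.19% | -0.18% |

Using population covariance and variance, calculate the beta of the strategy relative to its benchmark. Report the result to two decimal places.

r̄p = 0.1280%,  r̄m = 0.0360%
Cov = Σ(rp − r̄p)(rm − r̄m) / 5 = 0.9821
Var(rm) = Σ(rm − r̄m)² / 5 = 0.9792
β = Cov / Var = 0.9821 / 0.9792 = 1.0030

1.00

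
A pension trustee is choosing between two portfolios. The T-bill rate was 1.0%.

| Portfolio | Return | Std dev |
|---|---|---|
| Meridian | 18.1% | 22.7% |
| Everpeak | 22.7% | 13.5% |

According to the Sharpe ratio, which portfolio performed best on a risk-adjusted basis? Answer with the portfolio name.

Everpeak

Meridian: Sharpe ratio = (18.1% − 1.0%) / 22.7% = 0.753
Everpeak: Sharpe ratio = (22.7% − 1.0%) / 13.5% = 1.607
Highest: Everpeak (1.607).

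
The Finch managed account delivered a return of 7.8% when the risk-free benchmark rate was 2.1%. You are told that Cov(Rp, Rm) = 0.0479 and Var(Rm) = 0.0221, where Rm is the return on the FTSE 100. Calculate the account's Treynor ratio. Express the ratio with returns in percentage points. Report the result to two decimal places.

β = Cov / Var = 0.0479 / 0.0221 = 2.1674
Treynor = (Rp − Rf) / β = (7.8% − 2.1%) / 2.1674 = 5.70 / 2.1674 = 2.6299

2.63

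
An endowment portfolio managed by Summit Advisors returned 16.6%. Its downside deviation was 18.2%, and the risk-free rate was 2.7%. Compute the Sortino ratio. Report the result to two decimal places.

0.76

Sortino = (Rp − Rf) / σd = (16.6% − 2.7%) / 18.2% = 13.90% / 18.2% = 0.7637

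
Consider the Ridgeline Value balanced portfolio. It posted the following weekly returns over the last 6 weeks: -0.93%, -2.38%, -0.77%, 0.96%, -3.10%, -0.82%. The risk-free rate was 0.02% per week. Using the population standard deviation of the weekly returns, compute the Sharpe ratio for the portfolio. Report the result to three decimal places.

-0.921

μ = (-0.93 − 2.38 − 0.77 + 0.96 − 3.1 − 0.82) / 6 = -1.1733%
Population σ = √[Σ(r − μ)² / 6] = √[10.0659 / 6] = √1.6777 = 1.2953%
Sharpe = (μ − rf) / σ = (-1.1733 − 0.02) / 1.2953 = -1.1933 / 1.2953 = -0.9213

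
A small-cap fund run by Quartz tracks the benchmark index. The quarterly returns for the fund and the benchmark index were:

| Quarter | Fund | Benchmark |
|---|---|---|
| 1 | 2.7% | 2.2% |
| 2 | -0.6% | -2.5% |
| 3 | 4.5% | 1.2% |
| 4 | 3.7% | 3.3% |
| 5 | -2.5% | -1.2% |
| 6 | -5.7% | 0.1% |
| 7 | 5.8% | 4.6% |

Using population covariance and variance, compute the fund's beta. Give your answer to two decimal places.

1.21

r̄p = 1.1286%,  r̄m = 1.1000%
Cov = Σ(rp − r̄p)(rm − r̄m) / 7 = 6.4957
Var(rm) = Σ(rm − r̄m)² / 7 = 5.3657
β = Cov / Var = 6.4957 / 5.3657 = 1.2106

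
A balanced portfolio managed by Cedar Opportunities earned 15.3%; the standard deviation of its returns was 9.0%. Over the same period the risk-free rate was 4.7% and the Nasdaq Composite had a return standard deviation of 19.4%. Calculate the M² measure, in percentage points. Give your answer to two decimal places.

27.55

Sharpe = (Rp − Rf) / σp = (15.3% − 4.7%) / 9.0% = 1.1778
M² = Rf + Sharpe × σm = 4.7% + 1.1778 × 19.4% = 27.5493%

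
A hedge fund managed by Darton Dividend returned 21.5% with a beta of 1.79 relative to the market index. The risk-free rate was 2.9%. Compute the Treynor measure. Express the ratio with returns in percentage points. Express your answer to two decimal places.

10.39

Treynor = (Rp − Rf) / β = (21.5% − 2.9%) / 1.79 = 18.60 / 1.79 = 10.3911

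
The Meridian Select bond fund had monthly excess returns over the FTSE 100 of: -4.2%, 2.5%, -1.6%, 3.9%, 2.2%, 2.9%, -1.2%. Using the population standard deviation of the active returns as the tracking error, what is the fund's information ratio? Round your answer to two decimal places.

r̄ = (-4.2 + 2.5 − 1.6 + 3.9 + 2.2 + 2.9 − 1.2) / 7 = 0.6429%
Σ(r − r̄)² = (-4.2 − 0.6429)² + (2.5 − 0.6429)² + … = 53.4571
σ = √[53.4571 / 7] = 2.7635%
IR = r̄ / tracking error = 0.6429 / 2.7635 = 0.2326

0.23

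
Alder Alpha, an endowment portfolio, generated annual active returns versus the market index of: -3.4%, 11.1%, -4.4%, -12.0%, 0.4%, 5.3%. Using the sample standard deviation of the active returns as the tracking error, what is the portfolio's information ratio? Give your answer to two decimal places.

-0.06

r̄ = (-3.4 + 11.1 − 4.4 − 12 + 0.4 + 5.3) / 6 = -0.5000%
Σ(r − r̄)² = (-3.4 − (-0.5000))² + (11.1 − (-0.5000))² + … = 324.8800
sample σ = √(324.8800 / 5) = √64.9760 = 8.0608%
IR = r̄ / tracking error = -0.5000 / 8.0608 = -0.0620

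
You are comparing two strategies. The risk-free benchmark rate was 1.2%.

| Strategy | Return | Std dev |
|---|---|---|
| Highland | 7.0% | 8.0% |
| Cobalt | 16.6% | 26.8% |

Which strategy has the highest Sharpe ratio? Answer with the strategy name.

Highland

Highland: Sharpe ratio = (7.0% − 1.2%) / 8.0% = 0.725
Cobalt: Sharpe ratio = (16.6% − 1.2%) / 26.8% = 0.575
Highest: Highland (0.725).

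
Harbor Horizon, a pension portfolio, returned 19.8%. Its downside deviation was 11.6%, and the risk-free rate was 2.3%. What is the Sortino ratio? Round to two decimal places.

1.51

Sortino = (Rp − Rf) / σd = (19.8% − 2.3%) / 11.6% = 17.50% / 11.6% = 1.5086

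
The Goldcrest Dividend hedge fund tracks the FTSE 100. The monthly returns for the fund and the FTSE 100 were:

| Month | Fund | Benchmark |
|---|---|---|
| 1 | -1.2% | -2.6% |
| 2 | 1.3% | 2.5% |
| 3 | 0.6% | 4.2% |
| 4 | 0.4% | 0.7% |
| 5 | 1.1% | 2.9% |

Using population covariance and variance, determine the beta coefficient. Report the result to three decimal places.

0.324

r̄p = 0.4400%,  r̄m = 1.5400%
Cov = Σ(rp − r̄p)(rm − r̄m) / 5 = 1.7944
Var(rm) = Σ(rm − r̄m)² / 5 = 5.5384
β = Cov / Var = 1.7944 / 5.5384 = 0.3240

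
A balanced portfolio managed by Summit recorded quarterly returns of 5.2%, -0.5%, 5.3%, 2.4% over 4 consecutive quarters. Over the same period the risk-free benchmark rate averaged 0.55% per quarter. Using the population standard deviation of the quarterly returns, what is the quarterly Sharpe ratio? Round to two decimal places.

μ = (5.2 − 0.5 + 5.3 + 2.4) / 4 = 3.1000%
Population σ = √[Σ(r − μ)² / 4] = √[22.7000 / 4] = √5.6750 = 2.3822%
Sharpe = (μ − rf) / σ = (3.1000 − 0.55) / 2.3822 = 2.5500 / 2.3822 = 1.0704

1.07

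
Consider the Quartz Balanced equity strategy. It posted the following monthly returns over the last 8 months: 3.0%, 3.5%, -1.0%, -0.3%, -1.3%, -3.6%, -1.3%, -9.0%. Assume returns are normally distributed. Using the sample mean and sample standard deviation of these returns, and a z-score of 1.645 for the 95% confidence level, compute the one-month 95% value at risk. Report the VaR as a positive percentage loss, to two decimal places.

μ = (3 + 3.5 − 1 − 0.3 − 1.3 − 3.6 − 1.3 − 9) / 8 = -1.2500%
Σ(r − μ)² = 107.1800; sample σ = √(107.1800/7) = 3.9130%
VaR = −(μ − z·σ) = −(-1.2500 − 1.645 × 3.9130) = −(-7.6869) = 7.6869%

7.69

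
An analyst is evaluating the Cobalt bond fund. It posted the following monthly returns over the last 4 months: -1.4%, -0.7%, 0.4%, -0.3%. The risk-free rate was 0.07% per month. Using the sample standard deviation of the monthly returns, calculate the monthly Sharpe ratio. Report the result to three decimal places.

r̄ = (-1.4 − 0.7 + 0.4 − 0.3) / 4 = -0.5000%
Sample std dev = √[1.7000 / 3] = 0.7528%
Sharpe = (r̄ − rf) / σ = (-0.5000 − 0.07) / 0.7528 = -0.5700 / 0.7528 = -0.7572

-0.757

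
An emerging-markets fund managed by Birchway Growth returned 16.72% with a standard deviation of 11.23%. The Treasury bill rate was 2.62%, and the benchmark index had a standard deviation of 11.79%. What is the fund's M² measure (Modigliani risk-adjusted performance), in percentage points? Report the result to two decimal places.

Sharpe = (Rp − Rf) / σp = (16.72% − 2.62%) / 11.23% = 1.2556
M² = Rf + Sharpe × σm = 2.62% + 1.2556 × 11.79% = 17.4235%

17.42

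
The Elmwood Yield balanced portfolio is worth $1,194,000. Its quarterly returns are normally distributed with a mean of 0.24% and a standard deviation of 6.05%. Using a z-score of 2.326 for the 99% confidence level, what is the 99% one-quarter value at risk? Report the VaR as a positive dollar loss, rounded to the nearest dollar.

Return at the 99% tail: μ − z·σ = 0.24% − 2.326 × 6.05% = 0.24 − 14.0723 = -13.8323%
VaR = −(-13.8323%) × $1,194,000 = 13.8323% × $1,194,000 = $165,158

$165,158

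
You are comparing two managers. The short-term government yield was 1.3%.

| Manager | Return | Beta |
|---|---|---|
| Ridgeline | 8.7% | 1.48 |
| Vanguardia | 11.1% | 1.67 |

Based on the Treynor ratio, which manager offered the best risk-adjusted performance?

Ridgeline: Treynor = (8.7% − 1.3%) / 1.48 = 5.000
Vanguardia: Treynor = (11.1% − 1.3%) / 1.67 = 5.868
Highest: Vanguardia (5.868).

Vanguardia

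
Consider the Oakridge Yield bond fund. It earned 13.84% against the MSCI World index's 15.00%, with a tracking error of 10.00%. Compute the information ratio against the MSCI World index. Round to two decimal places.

-0.12

IR = (Rp − Rb) / TE = (13.84% − 15.00%) / 10.00% = -1.16% / 10.00% = -0.1160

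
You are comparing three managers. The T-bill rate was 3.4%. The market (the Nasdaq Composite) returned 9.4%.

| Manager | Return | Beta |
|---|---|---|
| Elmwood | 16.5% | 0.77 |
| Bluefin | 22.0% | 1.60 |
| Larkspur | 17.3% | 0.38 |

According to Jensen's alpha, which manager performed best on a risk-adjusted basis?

Larkspur

Elmwood: α = 16.5% − [3.4% + 0.77 × (9.4% − 3.4%)] = 8.480
Bluefin: α = 22.0% − [3.4% + 1.60 × (9.4% − 3.4%)] = 9.000
Larkspur: α = 17.3% − [3.4% + 0.38 × (9.4% − 3.4%)] = 11.620
Highest: Larkspur (11.620).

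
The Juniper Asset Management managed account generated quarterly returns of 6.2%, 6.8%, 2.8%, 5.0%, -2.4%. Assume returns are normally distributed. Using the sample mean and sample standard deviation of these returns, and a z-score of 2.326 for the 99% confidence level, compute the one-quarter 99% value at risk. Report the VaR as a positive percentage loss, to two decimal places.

4.99

r̄ = (6.2 + 6.8 + 2.8 + 5 − 2.4) / 5 = 3.6800%
Sample std dev = √[55.5680 / 4] = 3.7272%
VaR = −(r̄ − z·σ) = −(3.6800 − 2.326 × 3.7272) = −(-4.9895) = 4.9895%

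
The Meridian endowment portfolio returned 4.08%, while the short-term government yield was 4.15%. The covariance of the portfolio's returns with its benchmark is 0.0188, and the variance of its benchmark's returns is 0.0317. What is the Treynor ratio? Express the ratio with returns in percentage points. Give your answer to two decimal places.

-0.12

β = Cov / Var = 0.0188 / 0.0317 = 0.5931
Treynor = (Rp − Rf) / β = (4.08% − 4.15%) / 0.5931 = -0.07 / 0.5931 = -0.1180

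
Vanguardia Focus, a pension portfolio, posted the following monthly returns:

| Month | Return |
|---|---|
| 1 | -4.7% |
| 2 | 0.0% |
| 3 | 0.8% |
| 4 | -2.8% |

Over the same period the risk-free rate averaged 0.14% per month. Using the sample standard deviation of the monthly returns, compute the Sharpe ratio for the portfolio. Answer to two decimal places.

r̄ = (-4.7 + 0 + 0.8 − 2.8) / 4 = -1.6750%
Σ(r − r̄)² = (-4.7 − (-1.6750))² + (0 − (-1.6750))² + … = 19.3475
sample σ = √(19.3475 / 3) = √6.4492 = 2.5395%
Sharpe = (r̄ − rf) / σ = (-1.6750 − 0.14) / 2.5395 = -1.8150 / 2.5395 = -0.7147

-0.71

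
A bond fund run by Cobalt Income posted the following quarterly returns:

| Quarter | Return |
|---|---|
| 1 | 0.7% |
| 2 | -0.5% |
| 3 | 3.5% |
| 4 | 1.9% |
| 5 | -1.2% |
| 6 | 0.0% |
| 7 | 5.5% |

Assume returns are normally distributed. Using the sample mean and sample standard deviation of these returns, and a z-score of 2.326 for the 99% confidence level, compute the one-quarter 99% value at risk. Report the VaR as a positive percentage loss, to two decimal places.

4.15

r̄ = (0.7 − 0.5 + 3.5 + 1.9 − 1.2 + 0 + 5.5) / 7 = 1.4143%
Sample σ = √[Σ(r − r̄)² / 6] = √[34.2886 / 6] = √5.7148 = 2.3906%
VaR = −(r̄ − z·σ) = −(1.4143 − 2.326 × 2.3906) = −(-4.1462) = 4.1462%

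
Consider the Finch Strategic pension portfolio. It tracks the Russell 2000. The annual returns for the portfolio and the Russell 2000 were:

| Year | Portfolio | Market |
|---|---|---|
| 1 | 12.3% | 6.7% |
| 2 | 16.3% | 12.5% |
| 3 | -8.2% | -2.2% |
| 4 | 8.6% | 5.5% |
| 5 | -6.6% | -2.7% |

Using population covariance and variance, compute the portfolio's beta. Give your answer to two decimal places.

1.70

r̄p = 4.4800%,  r̄m = 3.9600%
Cov = Σ(rp − r̄p)(rm − r̄m) / 5 = 56.1232
Var(rm) = Σ(rm − r̄m)² / 5 = 33.0224
β = Cov / Var = 56.1232 / 33.0224 = 1.6995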